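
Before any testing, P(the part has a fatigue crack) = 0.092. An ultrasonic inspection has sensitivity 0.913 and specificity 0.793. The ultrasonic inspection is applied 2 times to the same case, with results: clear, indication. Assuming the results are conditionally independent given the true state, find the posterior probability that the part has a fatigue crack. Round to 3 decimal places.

Let H be the event that the part has a fatigue crack; start with P(H) = 0.092. P('indication'|H) = 0.913, P('indication'|¬H) = 0.207.
Update on result 1 ('clear'): P(H) ← 0.087·0.0920 / (0.087·0.0920 + 0.793·0.9080) = 0.0080040/0.72805 = 0.0110.
Update on result 2 ('indication'): P(H) ← 0.913·0.0110 / (0.913·0.0110 + 0.207·0.9890) = 0.010037/0.21476 = 0.0467.

Posterior P(H) ≈ 0.047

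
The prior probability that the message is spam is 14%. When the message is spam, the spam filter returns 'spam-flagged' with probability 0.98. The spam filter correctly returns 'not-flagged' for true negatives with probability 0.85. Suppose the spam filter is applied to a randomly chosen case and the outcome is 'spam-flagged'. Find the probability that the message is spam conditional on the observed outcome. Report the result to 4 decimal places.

P(H | E) ≈ 0.5154

Let H be the event that the message is spam. P(H) = 0.14, so P(¬H) = 0.86. With E the 'spam-flagged' result, P(E|H) = 0.98 and P(E|¬H) = 0.15.
P(E) = 0.98·0.14 + 0.15·0.86 = 0.13720 + 0.12900 = 0.26620.
By Bayes' theorem, P(H|E) = 0.13720 / 0.26620 = 0.5154.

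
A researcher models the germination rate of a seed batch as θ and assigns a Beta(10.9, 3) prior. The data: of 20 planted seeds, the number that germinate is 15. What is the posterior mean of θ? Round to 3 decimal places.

The binomial likelihood is conjugate to the Beta prior: with 15 successes and 5 failures, the posterior is Beta(10.9+15, 3+5) = Beta(25.9, 8).
E[θ | data] = 25.9/(25.9+8) = 0.764.

Posterior mean ≈ 0.764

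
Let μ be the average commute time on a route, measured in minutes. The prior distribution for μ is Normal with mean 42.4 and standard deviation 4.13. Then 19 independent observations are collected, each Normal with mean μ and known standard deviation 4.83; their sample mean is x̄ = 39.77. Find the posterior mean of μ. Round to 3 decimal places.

Posterior mean ≈ 39.947

With known σ, the Normal prior is conjugate. Weight on the data is w = (n/σ²)/(n/σ² + 1/τ₀²) = 0.814440/(0.814440+0.0586273) = 0.93285.
Posterior mean = w·x̄ + (1−w)·μ₀ = 0.93285·39.77 + 0.067151·42.4 = 39.947.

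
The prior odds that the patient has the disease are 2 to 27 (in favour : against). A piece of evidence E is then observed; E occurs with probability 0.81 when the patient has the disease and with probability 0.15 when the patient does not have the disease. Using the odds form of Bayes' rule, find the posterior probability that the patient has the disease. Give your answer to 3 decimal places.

Posterior probability ≈ 0.286

Prior odds = 2/27 = 0.074074.
Likelihood ratio for E = 0.81/0.15 = 5.4000.
Posterior odds = prior odds × LR = 0.40000.
Posterior probability = odds/(1+odds) = 0.40000/1.4000 = 0.286.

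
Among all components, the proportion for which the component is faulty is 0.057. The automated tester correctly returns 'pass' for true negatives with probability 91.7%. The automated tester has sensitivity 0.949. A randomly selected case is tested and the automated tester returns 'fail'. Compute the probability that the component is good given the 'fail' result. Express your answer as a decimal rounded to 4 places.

Let H be the event that the component is faulty. P(H) = 0.057, so P(¬H) = 0.943. With E the 'fail' result, P(E|H) = 0.949 and P(E|¬H) = 0.083.
P(E) = 0.949·0.057 + 0.083·0.943 = 0.054093 + 0.078269 = 0.13236.
By Bayes' theorem, P(H|E) = 0.054093 / 0.13236 = 0.4087. Hence P(¬H|E) = 1 − 0.4087 = 0.5913.

P(¬H | E) ≈ 0.5913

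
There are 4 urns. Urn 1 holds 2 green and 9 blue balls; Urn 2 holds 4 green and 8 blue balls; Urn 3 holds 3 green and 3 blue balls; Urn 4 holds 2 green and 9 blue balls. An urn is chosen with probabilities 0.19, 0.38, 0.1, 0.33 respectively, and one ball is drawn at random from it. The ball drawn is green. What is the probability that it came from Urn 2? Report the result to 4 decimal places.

Tabulate prior·likelihood by source: [1] prior 0.19, lik 0.1818, product 0.03455; [2] prior 0.38, lik 0.3333, product 0.1267; [3] prior 0.1, lik 0.5, product 0.05000; [4] prior 0.33, lik 0.1818, product 0.06000.
Normalizing constant = 0.27121; the posterior for Urn 2 is its product over the sum, 0.1267/0.27121 = 0.4670.

Posterior probability ≈ 0.4670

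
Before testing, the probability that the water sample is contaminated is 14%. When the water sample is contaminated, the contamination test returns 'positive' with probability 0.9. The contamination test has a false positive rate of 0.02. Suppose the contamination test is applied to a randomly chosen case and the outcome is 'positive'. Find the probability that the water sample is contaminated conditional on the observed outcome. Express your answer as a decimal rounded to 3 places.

Let H be the event that the water sample is contaminated. P(H) = 0.14, so P(¬H) = 0.86. With E the 'positive' result, P(E|H) = 0.9 and P(E|¬H) = 0.02.
P(E) = 0.9·0.14 + 0.02·0.86 = 0.12600 + 0.017200 = 0.14320.
By Bayes' theorem, P(H|E) = 0.12600 / 0.14320 = 0.880.

P(H | E) ≈ 0.880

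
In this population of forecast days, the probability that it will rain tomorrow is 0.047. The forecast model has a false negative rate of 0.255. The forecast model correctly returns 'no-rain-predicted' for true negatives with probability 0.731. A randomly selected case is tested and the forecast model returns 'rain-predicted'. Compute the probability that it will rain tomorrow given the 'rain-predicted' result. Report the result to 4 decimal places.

Write H for 'it will rain tomorrow'. Prior odds H:¬H = 0.047/0.953 = 0.049318. For the 'rain-predicted' outcome, the likelihood ratio is 0.745/0.269 = 2.7695.
Posterior odds = 0.049318 × 2.7695 = 0.13659, so P(H|E) = 0.13659/(1+0.13659) = 0.1202.

P(H | E) ≈ 0.1202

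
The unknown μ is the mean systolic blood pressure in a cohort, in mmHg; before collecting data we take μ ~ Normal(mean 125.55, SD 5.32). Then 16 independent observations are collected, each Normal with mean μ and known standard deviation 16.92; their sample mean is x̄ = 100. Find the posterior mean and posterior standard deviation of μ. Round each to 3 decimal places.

Posterior mean ≈ 109.896; posterior SD ≈ 3.311

Prior precision 1/τ₀² = 1/5.32² = 0.0353327; data precision n/σ² = 16/16.92² = 0.0558881.
Posterior precision = 0.0353327 + 0.0558881 = 0.0912208, giving posterior SD = 1/√0.0912208 = 3.311.
Posterior mean = (0.0353327·125.55 + 0.0558881·100) / 0.0912208 = 109.896.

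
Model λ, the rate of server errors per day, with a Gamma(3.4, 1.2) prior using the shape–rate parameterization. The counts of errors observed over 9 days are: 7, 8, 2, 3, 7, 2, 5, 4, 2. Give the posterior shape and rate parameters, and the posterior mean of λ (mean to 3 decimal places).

Posterior: Gamma(shape=43.4, rate=10.2); mean ≈ 4.255

The Poisson likelihood adds the total count to the shape and the number of exposure periods to the rate. Here ∑xᵢ = 40 and n = 9, so shape 3.4→43.4 and rate 1.2→10.2.
Posterior mean = shape/rate = 43.4/10.2 = 4.255.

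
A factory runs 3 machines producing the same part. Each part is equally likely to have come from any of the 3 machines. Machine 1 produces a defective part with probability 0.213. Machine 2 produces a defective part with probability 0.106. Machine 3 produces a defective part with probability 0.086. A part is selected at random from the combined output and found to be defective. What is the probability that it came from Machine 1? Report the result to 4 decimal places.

Posterior probability ≈ 0.5259

P(defective|M1) = 0.213; P(defective|M2) = 0.106; P(defective|M3) = 0.086.
Prior × likelihood for each source: 0.333333·0.213=0.07100, 0.333333·0.106=0.03533, 0.333333·0.086=0.02867. Summing gives P(defective) = 0.13500.
P(Machine 1 | defective) = 0.07100 / 0.13500 = 0.5259.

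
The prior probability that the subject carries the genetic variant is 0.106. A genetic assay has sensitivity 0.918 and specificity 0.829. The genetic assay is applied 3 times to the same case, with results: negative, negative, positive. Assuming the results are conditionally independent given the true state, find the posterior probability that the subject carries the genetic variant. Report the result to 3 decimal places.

Posterior P(H) ≈ 0.006

With H the event that the subject carries the genetic variant, the joint likelihood of the observed sequence is P(data|H) = 0.082·0.082·0.918 = 0.0061726 and P(data|¬H) = 0.829·0.829·0.171 = 0.11752.
Bayes: P(H|data) = 0.106·0.0061726 / (0.106·0.0061726 + 0.894·0.11752) = 0.00065430/0.10572 = 0.0062.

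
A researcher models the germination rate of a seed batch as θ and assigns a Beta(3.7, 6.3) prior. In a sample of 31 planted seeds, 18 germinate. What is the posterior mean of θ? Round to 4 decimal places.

Observing 18 successes and 13 failures updates Beta(3.7, 6.3) by adding the success and failure counts to the two shape parameters: α = 3.7+18 = 21.7, β = 6.3+13 = 19.3.
E[θ | data] = 21.7/(21.7+19.3) = 0.5293.

Posterior mean ≈ 0.5293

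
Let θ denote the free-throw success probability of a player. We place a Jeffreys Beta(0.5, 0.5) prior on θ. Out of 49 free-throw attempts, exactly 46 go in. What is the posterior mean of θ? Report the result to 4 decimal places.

Posterior mean ≈ 0.9300

The binomial likelihood is conjugate to the Beta prior: with 46 successes and 3 failures, the posterior is Beta(0.5+46, 0.5+3) = Beta(46.5, 3.5).
Posterior mean = α/(α+β) = 46.5/50 = 0.9300.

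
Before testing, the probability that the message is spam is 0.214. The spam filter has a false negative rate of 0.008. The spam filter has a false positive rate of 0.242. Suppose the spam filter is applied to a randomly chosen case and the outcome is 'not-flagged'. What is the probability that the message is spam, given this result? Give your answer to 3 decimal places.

Write H for 'the message is spam'. Prior odds H:¬H = 0.214/0.786 = 0.27226. For the 'not-flagged' outcome, the likelihood ratio is 0.008/0.758 = 0.010554.
Posterior odds = 0.27226 × 0.010554 = 0.0028735, so P(H|E) = 0.0028735/(1+0.0028735) = 0.003.

P(H | E) ≈ 0.003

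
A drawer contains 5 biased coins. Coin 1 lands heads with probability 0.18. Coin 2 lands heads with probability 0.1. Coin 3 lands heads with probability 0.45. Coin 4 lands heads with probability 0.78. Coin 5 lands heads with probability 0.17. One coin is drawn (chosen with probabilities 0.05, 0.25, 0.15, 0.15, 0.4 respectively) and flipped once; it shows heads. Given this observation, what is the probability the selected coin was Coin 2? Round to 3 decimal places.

P(heads|C1) = 0.18; P(heads|C2) = 0.1; P(heads|C3) = 0.45; P(heads|C4) = 0.78; P(heads|C5) = 0.17.
Prior × likelihood for each source: 0.05·0.18=0.009000, 0.25·0.1=0.02500, 0.15·0.45=0.06750, 0.15·0.78=0.1170, 0.4·0.17=0.06800. Summing gives P(heads) = 0.28650.
P(Coin 2 | heads) = 0.02500 / 0.28650 = 0.087.

Posterior probability ≈ 0.087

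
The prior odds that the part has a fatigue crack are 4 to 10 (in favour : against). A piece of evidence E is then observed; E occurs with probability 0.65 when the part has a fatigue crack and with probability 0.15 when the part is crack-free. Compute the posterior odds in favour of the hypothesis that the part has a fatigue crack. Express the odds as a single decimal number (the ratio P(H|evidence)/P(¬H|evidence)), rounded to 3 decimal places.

Prior odds = 4/10 = 0.40000.
Likelihood ratio for E = 0.65/0.15 = 4.3333.
Posterior odds = prior odds × LR = 1.7333.

Posterior odds ≈ 1.733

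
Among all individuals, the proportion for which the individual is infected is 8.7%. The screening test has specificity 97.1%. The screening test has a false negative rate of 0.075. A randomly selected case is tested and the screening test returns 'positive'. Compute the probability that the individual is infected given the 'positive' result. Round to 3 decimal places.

P(H | E) ≈ 0.752

Write H for 'the individual is infected'. Prior odds H:¬H = 0.087/0.913 = 0.095290. For the 'positive' outcome, the likelihood ratio is 0.925/0.029 = 31.897.
Posterior odds = 0.095290 × 31.897 = 3.0394, so P(H|E) = 3.0394/(1+3.0394) = 0.752.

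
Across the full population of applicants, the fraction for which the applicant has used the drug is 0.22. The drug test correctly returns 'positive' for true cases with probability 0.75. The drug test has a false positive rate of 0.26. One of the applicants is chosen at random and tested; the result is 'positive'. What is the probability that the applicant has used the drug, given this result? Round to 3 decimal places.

Let H be the event that the applicant has used the drug. P(H) = 0.22, so P(¬H) = 0.78. With E the 'positive' result, P(E|H) = 0.75 and P(E|¬H) = 0.26.
P(E) = 0.75·0.22 + 0.26·0.78 = 0.16500 + 0.20280 = 0.36780.
By Bayes' theorem, P(H|E) = 0.16500 / 0.36780 = 0.449.

P(H | E) ≈ 0.449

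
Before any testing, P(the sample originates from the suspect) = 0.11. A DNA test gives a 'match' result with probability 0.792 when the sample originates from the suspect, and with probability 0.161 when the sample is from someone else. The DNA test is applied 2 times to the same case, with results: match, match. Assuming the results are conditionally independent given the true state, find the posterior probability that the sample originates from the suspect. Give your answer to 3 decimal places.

With H the event that the sample originates from the suspect, the joint likelihood of the observed sequence is P(data|H) = 0.792·0.792 = 0.62726 and P(data|¬H) = 0.161·0.161 = 0.025921.
Bayes: P(H|data) = 0.11·0.62726 / (0.11·0.62726 + 0.89·0.025921) = 0.068999/0.092069 = 0.7494.

Posterior P(H) ≈ 0.749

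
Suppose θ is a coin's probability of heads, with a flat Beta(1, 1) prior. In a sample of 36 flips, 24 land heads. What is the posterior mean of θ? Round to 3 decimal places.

The binomial likelihood is conjugate to the Beta prior: with 24 successes and 12 failures, the posterior is Beta(1+24, 1+12) = Beta(25, 13).
Posterior mean = α/(α+β) = 25/38 = 0.658.

Posterior mean ≈ 0.658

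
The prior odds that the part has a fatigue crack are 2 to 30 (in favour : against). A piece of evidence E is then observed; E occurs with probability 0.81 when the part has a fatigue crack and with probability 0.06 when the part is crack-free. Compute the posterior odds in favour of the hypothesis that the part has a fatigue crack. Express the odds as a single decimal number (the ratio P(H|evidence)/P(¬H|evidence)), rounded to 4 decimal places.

Prior odds = 2/30 = 0.066667.
Likelihood ratio for E = 0.81/0.06 = 13.500.
Posterior odds = prior odds × LR = 0.90000.

Posterior odds ≈ 0.9000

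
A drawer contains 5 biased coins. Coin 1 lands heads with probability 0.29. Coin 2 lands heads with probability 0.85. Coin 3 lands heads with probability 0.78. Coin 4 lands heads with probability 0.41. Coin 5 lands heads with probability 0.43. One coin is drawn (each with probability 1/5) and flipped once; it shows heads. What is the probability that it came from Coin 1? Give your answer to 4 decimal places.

Posterior probability ≈ 0.1051

Tabulate prior·likelihood by source: [1] prior 0.2, lik 0.29, product 0.05800; [2] prior 0.2, lik 0.85, product 0.1700; [3] prior 0.2, lik 0.78, product 0.1560; [4] prior 0.2, lik 0.41, product 0.08200; [5] prior 0.2, lik 0.43, product 0.08600.
Normalizing constant = 0.55200; the posterior for Coin 1 is its product over the sum, 0.05800/0.55200 = 0.1051.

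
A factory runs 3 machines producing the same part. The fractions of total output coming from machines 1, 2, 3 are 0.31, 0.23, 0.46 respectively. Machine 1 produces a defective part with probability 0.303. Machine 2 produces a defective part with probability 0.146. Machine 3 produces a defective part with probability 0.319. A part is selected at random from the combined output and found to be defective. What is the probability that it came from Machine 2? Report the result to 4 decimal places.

P(defective|M1) = 0.303; P(defective|M2) = 0.146; P(defective|M3) = 0.319.
Prior × likelihood for each source: 0.31·0.303=0.09393, 0.23·0.146=0.03358, 0.46·0.319=0.1467. Summing gives P(defective) = 0.27425.
P(Machine 2 | defective) = 0.03358 / 0.27425 = 0.1224.

Posterior probability ≈ 0.1224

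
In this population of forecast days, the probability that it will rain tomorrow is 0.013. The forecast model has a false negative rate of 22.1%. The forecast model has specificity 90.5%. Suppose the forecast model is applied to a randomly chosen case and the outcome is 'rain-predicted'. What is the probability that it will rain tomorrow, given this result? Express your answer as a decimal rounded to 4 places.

Let H be the event that it will rain tomorrow. P(H) = 0.013, so P(¬H) = 0.987. With E the 'rain-predicted' result, P(E|H) = 0.779 and P(E|¬H) = 0.095.
P(E) = 0.779·0.013 + 0.095·0.987 = 0.010127 + 0.093765 = 0.10389.
By Bayes' theorem, P(H|E) = 0.010127 / 0.10389 = 0.0975.

P(H | E) ≈ 0.0975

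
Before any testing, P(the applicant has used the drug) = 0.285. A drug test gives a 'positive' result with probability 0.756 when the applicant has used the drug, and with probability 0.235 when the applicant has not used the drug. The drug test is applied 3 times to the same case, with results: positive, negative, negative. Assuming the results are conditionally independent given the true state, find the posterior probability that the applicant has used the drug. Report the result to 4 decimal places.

Let H be the event that the applicant has used the drug; start with P(H) = 0.285. P('positive'|H) = 0.756, P('positive'|¬H) = 0.235.
Update on result 1 ('positive'): P(H) ← 0.756·0.2850 / (0.756·0.2850 + 0.235·0.7150) = 0.21546/0.38348 = 0.5618.
Update on result 2 ('negative'): P(H) ← 0.244·0.5618 / (0.244·0.5618 + 0.765·0.4382) = 0.13709/0.47228 = 0.2903.
Update on result 3 ('negative'): P(H) ← 0.244·0.2903 / (0.244·0.2903 + 0.765·0.7097) = 0.070827/0.61377 = 0.1154.

Posterior P(H) ≈ 0.1154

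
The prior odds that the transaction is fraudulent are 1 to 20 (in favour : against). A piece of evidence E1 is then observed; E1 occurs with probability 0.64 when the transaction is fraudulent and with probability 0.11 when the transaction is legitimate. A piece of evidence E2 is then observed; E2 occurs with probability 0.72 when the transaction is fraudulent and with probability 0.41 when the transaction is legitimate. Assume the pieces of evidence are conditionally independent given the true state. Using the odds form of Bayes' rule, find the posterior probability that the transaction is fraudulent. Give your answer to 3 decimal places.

Posterior probability ≈ 0.338

Prior odds = 1/20 = 0.050000. In log-odds, ln(0.050000) = -2.9957.
Add log likelihood ratios: ln(5.8182) + ln(1.7561) = 2.3241.
Posterior log-odds = -0.67165, so posterior odds = exp(-0.67165) = 0.51086. Converting, P(H|E) = 0.51086/1.5109 = 0.338.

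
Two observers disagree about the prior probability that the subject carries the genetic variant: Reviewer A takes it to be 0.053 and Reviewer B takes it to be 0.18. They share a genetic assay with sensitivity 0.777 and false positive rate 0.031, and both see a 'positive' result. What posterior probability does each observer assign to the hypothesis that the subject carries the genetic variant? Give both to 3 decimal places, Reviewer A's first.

Reviewer A: 0.584; Reviewer B: 0.846

P('+'|H) = 0.777, P('+'|¬H) = 0.031.
Reviewer A: numerator 0.777·0.053 = 0.041181; evidence = 0.041181+0.031·0.947 = 0.070538; posterior = 0.584.
Reviewer B: numerator 0.777·0.18 = 0.13986; evidence = 0.13986+0.031·0.82 = 0.16528; posterior = 0.846.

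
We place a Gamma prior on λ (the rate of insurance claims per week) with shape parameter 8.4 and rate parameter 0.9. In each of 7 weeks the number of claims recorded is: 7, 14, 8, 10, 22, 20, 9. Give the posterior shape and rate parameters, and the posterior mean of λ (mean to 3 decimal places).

Posterior: Gamma(shape=98.4, rate=7.9); mean ≈ 12.456

Total count ∑xᵢ = 90 over n = 7 weeks.
Gamma is conjugate to the Poisson likelihood: posterior is Gamma(shape = 8.4+90 = 98.4, rate = 0.9+7 = 7.9).
Posterior mean = shape/rate = 98.4/7.9 = 12.456.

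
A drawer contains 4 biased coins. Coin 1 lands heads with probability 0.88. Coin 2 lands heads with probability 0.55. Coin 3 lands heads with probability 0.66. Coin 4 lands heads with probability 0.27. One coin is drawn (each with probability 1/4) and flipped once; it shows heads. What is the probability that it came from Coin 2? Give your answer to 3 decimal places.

Tabulate prior·likelihood by source: [1] prior 0.25, lik 0.88, product 0.2200; [2] prior 0.25, lik 0.55, product 0.1375; [3] prior 0.25, lik 0.66, product 0.1650; [4] prior 0.25, lik 0.27, product 0.06750.
Normalizing constant = 0.59000; the posterior for Coin 2 is its product over the sum, 0.1375/0.59000 = 0.233.

Posterior probability ≈ 0.233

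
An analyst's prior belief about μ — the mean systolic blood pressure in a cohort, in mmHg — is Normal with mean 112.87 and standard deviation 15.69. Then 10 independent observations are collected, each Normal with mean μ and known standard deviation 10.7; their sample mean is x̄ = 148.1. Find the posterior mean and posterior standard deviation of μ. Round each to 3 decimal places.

Prior precision 1/τ₀² = 1/15.69² = 0.00406213; data precision n/σ² = 10/10.7² = 0.0873439.
Posterior precision = 0.00406213 + 0.0873439 = 0.0914060, giving posterior SD = 1/√0.0914060 = 3.308.
Posterior mean = (0.00406213·112.87 + 0.0873439·148.1) / 0.0914060 = 146.534.

Posterior mean ≈ 146.534; posterior SD ≈ 3.308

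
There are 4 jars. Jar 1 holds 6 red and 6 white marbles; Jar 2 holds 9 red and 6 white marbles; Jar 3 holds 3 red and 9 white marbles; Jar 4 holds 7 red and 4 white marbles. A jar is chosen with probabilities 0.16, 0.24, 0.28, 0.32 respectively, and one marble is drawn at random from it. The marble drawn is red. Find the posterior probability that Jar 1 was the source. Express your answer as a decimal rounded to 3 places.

Posterior probability ≈ 0.161

Tabulate prior·likelihood by source: [1] prior 0.16, lik 0.5, product 0.08000; [2] prior 0.24, lik 0.6, product 0.1440; [3] prior 0.28, lik 0.25, product 0.07000; [4] prior 0.32, lik 0.6364, product 0.2036.
Normalizing constant = 0.49764; the posterior for Jar 1 is its product over the sum, 0.08000/0.49764 = 0.161.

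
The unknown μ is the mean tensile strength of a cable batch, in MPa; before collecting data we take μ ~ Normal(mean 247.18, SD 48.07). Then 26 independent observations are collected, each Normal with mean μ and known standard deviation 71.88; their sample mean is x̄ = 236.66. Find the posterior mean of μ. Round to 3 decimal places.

Posterior mean ≈ 237.493

With known σ, the Normal prior is conjugate. Weight on the data is w = (n/σ²)/(n/σ² + 1/τ₀²) = 0.00503219/(0.00503219+0.00043276) = 0.92081.
Posterior mean = w·x̄ + (1−w)·μ₀ = 0.92081·236.66 + 0.079189·247.18 = 237.493.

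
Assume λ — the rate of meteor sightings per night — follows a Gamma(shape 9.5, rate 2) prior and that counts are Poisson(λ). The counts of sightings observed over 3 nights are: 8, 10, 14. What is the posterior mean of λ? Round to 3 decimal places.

Posterior mean ≈ 8.300

Total count ∑xᵢ = 32 over n = 3 nights.
Gamma is conjugate to the Poisson likelihood: posterior is Gamma(shape = 9.5+32 = 41.5, rate = 2+3 = 5).
Posterior mean = shape/rate = 41.5/5 = 8.300.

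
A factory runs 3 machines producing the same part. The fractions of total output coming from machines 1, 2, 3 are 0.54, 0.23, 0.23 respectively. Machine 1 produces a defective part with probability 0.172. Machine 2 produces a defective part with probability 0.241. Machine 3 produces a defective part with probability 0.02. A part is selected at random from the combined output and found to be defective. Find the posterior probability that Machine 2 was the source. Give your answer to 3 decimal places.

Posterior probability ≈ 0.363

P(defective|M1) = 0.172; P(defective|M2) = 0.241; P(defective|M3) = 0.02.
Prior × likelihood for each source: 0.54·0.172=0.09288, 0.23·0.241=0.05543, 0.23·0.02=0.004600. Summing gives P(defective) = 0.15291.
P(Machine 2 | defective) = 0.05543 / 0.15291 = 0.363.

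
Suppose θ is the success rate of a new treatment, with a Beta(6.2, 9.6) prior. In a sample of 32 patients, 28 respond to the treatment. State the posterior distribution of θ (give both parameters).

Posterior: Beta(34.2, 13.6)

Observing 28 successes and 4 failures updates Beta(6.2, 9.6) by adding the success and failure counts to the two shape parameters: α = 6.2+28 = 34.2, β = 9.6+4 = 13.6.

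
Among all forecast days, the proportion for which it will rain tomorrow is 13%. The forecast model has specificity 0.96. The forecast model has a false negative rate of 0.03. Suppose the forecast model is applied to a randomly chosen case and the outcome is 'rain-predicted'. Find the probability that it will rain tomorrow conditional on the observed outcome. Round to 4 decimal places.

P(H | E) ≈ 0.7837

Write H for 'it will rain tomorrow'. Prior odds H:¬H = 0.13/0.87 = 0.14943. For the 'rain-predicted' outcome, the likelihood ratio is 0.97/0.04 = 24.250.
Posterior odds = 0.14943 × 24.250 = 3.6236, so P(H|E) = 3.6236/(1+3.6236) = 0.7837.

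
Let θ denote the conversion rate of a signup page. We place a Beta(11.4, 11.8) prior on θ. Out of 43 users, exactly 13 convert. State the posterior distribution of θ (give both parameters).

Observing 13 successes and 30 failures updates Beta(11.4, 11.8) by adding the success and failure counts to the two shape parameters: α = 11.4+13 = 24.4, β = 11.8+30 = 41.8.

Posterior: Beta(24.4, 41.8)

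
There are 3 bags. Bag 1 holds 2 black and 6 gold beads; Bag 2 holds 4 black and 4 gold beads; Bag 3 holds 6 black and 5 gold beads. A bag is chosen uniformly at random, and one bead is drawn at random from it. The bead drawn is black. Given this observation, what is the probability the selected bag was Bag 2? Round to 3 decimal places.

P(black|Bag 1) = 0.25; P(black|Bag 2) = 0.5; P(black|Bag 3) = 0.5455.
Prior × likelihood for each source: 0.333333·0.25=0.08333, 0.333333·0.5=0.1667, 0.333333·0.5455=0.1818. Summing gives P(black) = 0.43182.
P(Bag 2 | black) = 0.1667 / 0.43182 = 0.386.

Posterior probability ≈ 0.386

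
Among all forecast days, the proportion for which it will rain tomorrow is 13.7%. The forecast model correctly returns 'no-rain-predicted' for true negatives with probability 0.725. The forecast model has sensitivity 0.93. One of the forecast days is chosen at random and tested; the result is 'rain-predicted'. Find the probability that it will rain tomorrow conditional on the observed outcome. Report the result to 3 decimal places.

Write H for 'it will rain tomorrow'. Prior odds H:¬H = 0.137/0.863 = 0.15875. For the 'rain-predicted' outcome, the likelihood ratio is 0.93/0.275 = 3.3818.
Posterior odds = 0.15875 × 3.3818 = 0.53686, so P(H|E) = 0.53686/(1+0.53686) = 0.349.

P(H | E) ≈ 0.349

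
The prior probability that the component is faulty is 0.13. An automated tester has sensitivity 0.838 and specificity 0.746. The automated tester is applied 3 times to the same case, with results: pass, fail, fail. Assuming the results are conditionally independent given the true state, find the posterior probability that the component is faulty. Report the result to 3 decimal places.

Posterior P(H) ≈ 0.261

With H the event that the component is faulty, the joint likelihood of the observed sequence is P(data|H) = 0.162·0.838·0.838 = 0.11376 and P(data|¬H) = 0.746·0.254·0.254 = 0.048129.
Bayes: P(H|data) = 0.13·0.11376 / (0.13·0.11376 + 0.87·0.048129) = 0.014789/0.056661 = 0.2610.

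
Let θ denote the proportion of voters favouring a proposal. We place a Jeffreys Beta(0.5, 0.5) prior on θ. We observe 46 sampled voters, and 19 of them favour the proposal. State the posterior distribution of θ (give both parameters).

The binomial likelihood is conjugate to the Beta prior: with 19 successes and 27 failures, the posterior is Beta(0.5+19, 0.5+27) = Beta(19.5, 27.5).

Posterior: Beta(19.5, 27.5)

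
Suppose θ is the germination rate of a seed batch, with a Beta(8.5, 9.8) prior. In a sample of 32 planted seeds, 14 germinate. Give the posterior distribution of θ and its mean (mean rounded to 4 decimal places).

The binomial likelihood is conjugate to the Beta prior: with 14 successes and 18 failures, the posterior is Beta(8.5+14, 9.8+18) = Beta(22.5, 27.8).
Posterior mean = α/(α+β) = 22.5/50.3 = 0.4473.

Posterior: Beta(22.5, 27.8); mean ≈ 0.4473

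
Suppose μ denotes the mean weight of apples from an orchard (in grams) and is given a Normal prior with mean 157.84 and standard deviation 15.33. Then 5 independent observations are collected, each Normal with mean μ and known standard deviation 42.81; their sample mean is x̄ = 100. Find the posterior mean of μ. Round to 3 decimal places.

With known σ, the Normal prior is conjugate. Weight on the data is w = (n/σ²)/(n/σ² + 1/τ₀²) = 0.00272822/(0.00272822+0.00425516) = 0.39067.
Posterior mean = w·x̄ + (1−w)·μ₀ = 0.39067·100 + 0.60933·157.84 = 135.243.

Posterior mean ≈ 135.243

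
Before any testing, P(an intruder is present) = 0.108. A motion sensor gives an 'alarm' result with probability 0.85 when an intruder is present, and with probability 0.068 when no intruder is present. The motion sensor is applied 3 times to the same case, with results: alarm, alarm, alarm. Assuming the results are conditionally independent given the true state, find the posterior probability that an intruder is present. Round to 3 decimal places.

With H the event that an intruder is present, the joint likelihood of the observed sequence is P(data|H) = 0.85·0.85·0.85 = 0.61412 and P(data|¬H) = 0.068·0.068·0.068 = 0.00031443.
Bayes: P(H|data) = 0.108·0.61412 / (0.108·0.61412 + 0.892·0.00031443) = 0.066325/0.066606 = 0.9958.

Posterior P(H) ≈ 0.996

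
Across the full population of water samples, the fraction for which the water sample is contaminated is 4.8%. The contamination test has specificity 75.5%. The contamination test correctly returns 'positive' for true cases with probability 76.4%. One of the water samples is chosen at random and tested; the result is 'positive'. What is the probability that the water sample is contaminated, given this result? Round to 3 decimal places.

Write H for 'the water sample is contaminated'. Prior odds H:¬H = 0.048/0.952 = 0.050420. For the 'positive' outcome, the likelihood ratio is 0.764/0.245 = 3.1184.
Posterior odds = 0.050420 × 3.1184 = 0.15723, so P(H|E) = 0.15723/(1+0.15723) = 0.136.

P(H | E) ≈ 0.136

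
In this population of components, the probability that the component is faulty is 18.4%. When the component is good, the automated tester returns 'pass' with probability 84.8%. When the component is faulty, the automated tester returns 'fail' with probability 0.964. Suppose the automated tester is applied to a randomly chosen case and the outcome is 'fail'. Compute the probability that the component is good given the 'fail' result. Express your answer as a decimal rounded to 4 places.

Write H for 'the component is faulty'. Prior odds H:¬H = 0.184/0.816 = 0.22549. For the 'fail' outcome, the likelihood ratio is 0.964/0.152 = 6.3421.
Posterior odds = 0.22549 × 6.3421 = 1.4301, so P(H|E) = 1.4301/(1+1.4301) = 0.5885. Then P(¬H|E) = 1 − 0.5885 = 0.4115.

P(¬H | E) ≈ 0.4115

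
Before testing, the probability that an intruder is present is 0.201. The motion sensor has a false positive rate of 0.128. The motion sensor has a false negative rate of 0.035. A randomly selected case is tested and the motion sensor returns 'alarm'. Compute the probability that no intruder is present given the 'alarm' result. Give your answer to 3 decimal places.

P(¬H | E) ≈ 0.345

Write H for 'an intruder is present'. Prior odds H:¬H = 0.201/0.799 = 0.25156. For the 'alarm' outcome, the likelihood ratio is 0.965/0.128 = 7.5391.
Posterior odds = 0.25156 × 7.5391 = 1.8966, so P(H|E) = 1.8966/(1+1.8966) = 0.655. Then P(¬H|E) = 1 − 0.655 = 0.345.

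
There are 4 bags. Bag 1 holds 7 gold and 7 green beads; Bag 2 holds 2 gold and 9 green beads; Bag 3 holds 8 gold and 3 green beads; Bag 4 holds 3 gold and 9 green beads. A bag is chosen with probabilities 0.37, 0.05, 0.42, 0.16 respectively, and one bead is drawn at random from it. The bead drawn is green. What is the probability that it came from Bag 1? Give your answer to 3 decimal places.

Posterior probability ≈ 0.402

Tabulate prior·likelihood by source: [1] prior 0.37, lik 0.5, product 0.1850; [2] prior 0.05, lik 0.8182, product 0.04091; [3] prior 0.42, lik 0.2727, product 0.1145; [4] prior 0.16, lik 0.75, product 0.1200.
Normalizing constant = 0.46045; the posterior for Bag 1 is its product over the sum, 0.1850/0.46045 = 0.402.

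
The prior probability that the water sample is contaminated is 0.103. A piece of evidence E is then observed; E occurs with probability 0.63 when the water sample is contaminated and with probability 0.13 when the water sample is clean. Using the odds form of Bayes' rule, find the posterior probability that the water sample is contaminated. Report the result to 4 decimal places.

Posterior probability ≈ 0.3575

Prior odds = 0.103/(1−0.103) = 0.11483.
Likelihood ratio for E = 0.63/0.13 = 4.8462.
Posterior odds = prior odds × LR = 0.55647.
Posterior probability = odds/(1+odds) = 0.55647/1.5565 = 0.3575.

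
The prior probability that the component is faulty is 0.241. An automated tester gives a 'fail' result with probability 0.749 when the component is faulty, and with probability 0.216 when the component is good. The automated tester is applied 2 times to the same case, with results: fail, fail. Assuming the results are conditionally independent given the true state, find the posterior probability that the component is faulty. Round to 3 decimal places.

With H the event that the component is faulty, the joint likelihood of the observed sequence is P(data|H) = 0.749·0.749 = 0.56100 and P(data|¬H) = 0.216·0.216 = 0.046656.
Bayes: P(H|data) = 0.241·0.56100 / (0.241·0.56100 + 0.759·0.046656) = 0.13520/0.17061 = 0.7924.

Posterior P(H) ≈ 0.792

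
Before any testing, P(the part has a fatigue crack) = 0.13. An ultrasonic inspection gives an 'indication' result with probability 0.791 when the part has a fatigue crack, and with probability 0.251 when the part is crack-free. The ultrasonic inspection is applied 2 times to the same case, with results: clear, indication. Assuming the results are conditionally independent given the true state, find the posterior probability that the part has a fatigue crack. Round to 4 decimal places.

Let H be the event that the part has a fatigue crack; start with P(H) = 0.13. P('indication'|H) = 0.791, P('indication'|¬H) = 0.251.
Update on result 1 ('clear'): P(H) ← 0.209·0.1300 / (0.209·0.1300 + 0.749·0.8700) = 0.027170/0.67880 = 0.0400.
Update on result 2 ('indication'): P(H) ← 0.791·0.0400 / (0.791·0.0400 + 0.251·0.9600) = 0.031661/0.27261 = 0.1161.

Posterior P(H) ≈ 0.1161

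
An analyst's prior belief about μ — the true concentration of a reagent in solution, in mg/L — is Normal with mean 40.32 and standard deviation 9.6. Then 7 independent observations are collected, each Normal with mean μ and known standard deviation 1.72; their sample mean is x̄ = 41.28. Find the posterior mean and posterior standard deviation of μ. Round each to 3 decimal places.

Posterior mean ≈ 41.276; posterior SD ≈ 0.649

With known σ, the Normal prior is conjugate. Weight on the data is w = (n/σ²)/(n/σ² + 1/τ₀²) = 2.36614/(2.36614+0.0108507) = 0.99544.
Posterior mean = w·x̄ + (1−w)·μ₀ = 0.99544·41.28 + 0.0045649·40.32 = 41.276. Posterior variance = 1/(2.36614+0.0108507) = 0.420699, so SD = 0.649.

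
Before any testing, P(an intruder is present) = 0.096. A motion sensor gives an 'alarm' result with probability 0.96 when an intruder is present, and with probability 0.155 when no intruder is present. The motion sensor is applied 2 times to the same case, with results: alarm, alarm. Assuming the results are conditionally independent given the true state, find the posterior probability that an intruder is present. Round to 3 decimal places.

Let H be the event that an intruder is present; start with P(H) = 0.096. P('alarm'|H) = 0.96, P('alarm'|¬H) = 0.155.
Update on result 1 ('alarm'): P(H) ← 0.96·0.0960 / (0.96·0.0960 + 0.155·0.9040) = 0.092160/0.23228 = 0.3968.
Update on result 2 ('alarm'): P(H) ← 0.96·0.3968 / (0.96·0.3968 + 0.155·0.6032) = 0.38089/0.47439 = 0.8029.

Posterior P(H) ≈ 0.803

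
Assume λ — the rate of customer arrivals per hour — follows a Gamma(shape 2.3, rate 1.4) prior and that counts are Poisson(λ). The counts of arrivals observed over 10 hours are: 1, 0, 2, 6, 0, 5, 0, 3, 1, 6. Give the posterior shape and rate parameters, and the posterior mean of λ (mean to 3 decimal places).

Posterior: Gamma(shape=26.3, rate=11.4); mean ≈ 2.307

The Poisson likelihood adds the total count to the shape and the number of exposure periods to the rate. Here ∑xᵢ = 24 and n = 10, so shape 2.3→26.3 and rate 1.4→11.4.
Posterior mean = shape/rate = 26.3/11.4 = 2.307.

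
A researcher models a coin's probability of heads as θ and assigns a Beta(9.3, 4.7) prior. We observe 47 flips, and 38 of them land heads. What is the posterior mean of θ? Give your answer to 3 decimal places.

Posterior mean ≈ 0.775

Observing 38 successes and 9 failures updates Beta(9.3, 4.7) by adding the success and failure counts to the two shape parameters: α = 9.3+38 = 47.3, β = 4.7+9 = 13.7.
E[θ | data] = 47.3/(47.3+13.7) = 0.775.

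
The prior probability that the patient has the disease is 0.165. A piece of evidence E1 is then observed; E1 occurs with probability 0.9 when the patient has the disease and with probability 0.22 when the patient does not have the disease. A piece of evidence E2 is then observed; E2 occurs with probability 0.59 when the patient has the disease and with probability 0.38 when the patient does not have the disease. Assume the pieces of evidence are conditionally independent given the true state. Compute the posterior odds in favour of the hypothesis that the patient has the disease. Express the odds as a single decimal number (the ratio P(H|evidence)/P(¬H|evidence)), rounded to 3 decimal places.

Prior odds = 0.165/(1−0.165) = 0.19760.
Likelihood ratio for E1 = 0.9/0.22 = 4.0909.
Likelihood ratio for E2 = 0.59/0.38 = 1.5526.
Posterior odds = prior odds × LR₁ × LR₂ = 1.2551.

Posterior odds ≈ 1.255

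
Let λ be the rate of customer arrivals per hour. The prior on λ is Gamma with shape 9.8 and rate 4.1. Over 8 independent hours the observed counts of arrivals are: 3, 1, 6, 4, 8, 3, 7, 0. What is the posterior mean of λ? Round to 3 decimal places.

The Poisson likelihood adds the total count to the shape and the number of exposure periods to the rate. Here ∑xᵢ = 32 and n = 8, so shape 9.8→41.8 and rate 4.1→12.1.
Posterior mean = shape/rate = 41.8/12.1 = 3.455.

Posterior mean ≈ 3.455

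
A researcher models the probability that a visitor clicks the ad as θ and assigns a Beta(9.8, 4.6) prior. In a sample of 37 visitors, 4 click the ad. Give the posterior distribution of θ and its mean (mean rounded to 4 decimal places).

Posterior: Beta(13.8, 37.6); mean ≈ 0.2685

The binomial likelihood is conjugate to the Beta prior: with 4 successes and 33 failures, the posterior is Beta(9.8+4, 4.6+33) = Beta(13.8, 37.6).
E[θ | data] = 13.8/(13.8+37.6) = 0.2685.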